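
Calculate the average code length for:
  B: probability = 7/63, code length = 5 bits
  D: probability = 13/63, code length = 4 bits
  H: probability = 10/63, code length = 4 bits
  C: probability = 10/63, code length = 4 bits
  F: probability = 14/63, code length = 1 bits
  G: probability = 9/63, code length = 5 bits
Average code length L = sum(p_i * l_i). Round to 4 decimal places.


Weighted contributions p_i * l_i:
  B: (7/63) * 5 = 35/63
  D: (13/63) * 4 = 52/63
  H: (10/63) * 4 = 40/63
  C: (10/63) * 4 = 40/63
  F: (14/63) * 1 = 14/63
  G: (9/63) * 5 = 45/63
Sum = (35 + 52 + 40 + 40 + 14 + 45)/63 = 226/63

L = 226/63 = 3.5873 bits/symbol


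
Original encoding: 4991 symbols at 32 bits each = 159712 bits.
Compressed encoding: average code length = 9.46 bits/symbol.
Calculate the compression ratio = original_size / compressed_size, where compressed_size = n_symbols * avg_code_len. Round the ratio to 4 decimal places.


original_size = n_symbols * orig_bits = 4991 * 32 = 159712 bits
compressed_size = n_symbols * avg_code_len = 4991 * 9.46 = 47214.86 bits
ratio = original_size / compressed_size = 159712 / 47214.86 = 3.3827

Compression ratio = 3.3827


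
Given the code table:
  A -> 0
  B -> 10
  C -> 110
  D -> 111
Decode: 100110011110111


Decoding:
10 -> B
0 -> A
110 -> C
0 -> A
111 -> D
10 -> B
111 -> D


Result: BACADBD


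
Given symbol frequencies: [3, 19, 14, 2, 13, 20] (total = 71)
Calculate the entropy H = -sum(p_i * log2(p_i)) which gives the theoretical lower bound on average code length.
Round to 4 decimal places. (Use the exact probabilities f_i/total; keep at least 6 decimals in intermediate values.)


Per-symbol terms -p_i * log2(p_i) with p_i = f_i/71:
  p = 3/71 = 0.042254: log2(p) = -4.564785, -p*log2(p) = 0.192878
  p = 19/71 = 0.267606: log2(p) = -1.901820, -p*log2(p) = 0.508938
  p = 14/71 = 0.197183: log2(p) = -2.342392, -p*log2(p) = 0.461880
  p = 2/71 = 0.028169: log2(p) = -5.149747, -p*log2(p) = 0.145063
  p = 13/71 = 0.183099: log2(p) = -2.449307, -p*log2(p) = 0.448465
  p = 20/71 = 0.281690: log2(p) = -1.827819, -p*log2(p) = 0.514879
H = 0.192878 + 0.508938 + 0.461880 + 0.145063 + 0.448465 + 0.514879 = 2.272103

H = 2.2721 bits/symbol


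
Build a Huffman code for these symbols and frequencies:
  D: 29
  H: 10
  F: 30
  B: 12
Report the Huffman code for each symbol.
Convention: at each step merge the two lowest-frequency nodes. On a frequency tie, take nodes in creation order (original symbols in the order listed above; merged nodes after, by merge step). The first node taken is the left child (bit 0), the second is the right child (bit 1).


Huffman tree construction:
Step 1: Merge H(10) + B(12) = 22
Step 2: Merge (H+B)(22) + D(29) = 51
Step 3: Merge F(30) + ((H+B)+D)(51) = 81
Read each symbol's code off the tree from the root (left child = 0, right child = 1).

Codes:
  D: 11 (length 2)
  H: 100 (length 3)
  F: 0 (length 1)
  B: 101 (length 3)
Average code length: 154/81 = 1.9012 bits/symbol


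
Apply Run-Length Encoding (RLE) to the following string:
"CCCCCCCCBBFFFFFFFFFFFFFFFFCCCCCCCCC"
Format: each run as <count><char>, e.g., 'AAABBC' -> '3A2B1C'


Scanning runs left to right:
  i=0: run of 'C' x 8 -> '8C'
  i=8: run of 'B' x 2 -> '2B'
  i=10: run of 'F' x 16 -> '16F'
  i=26: run of 'C' x 9 -> '9C'

RLE = 8C2B16F9C


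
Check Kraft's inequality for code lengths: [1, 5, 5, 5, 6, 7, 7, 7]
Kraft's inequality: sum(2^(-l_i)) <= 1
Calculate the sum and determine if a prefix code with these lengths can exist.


Sum = 2^(-1) + 2^(-5) + 2^(-5) + 2^(-5) + 2^(-6) + 2^(-7) + 2^(-7) + 2^(-7)
    = 0.5 + 0.03125 + 0.03125 + 0.03125 + 0.015625 + 0.0078125 + 0.0078125 + 0.0078125
    = 81/128 = 0.6328125
Since 0.6328125 <= 1, Kraft's inequality IS satisfied.
A prefix code with these lengths CAN exist.

Kraft sum = 0.6328125. Satisfied.


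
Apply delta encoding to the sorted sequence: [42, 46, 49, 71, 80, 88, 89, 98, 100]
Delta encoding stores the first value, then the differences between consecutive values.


First value: 42
Deltas:
  46 - 42 = 4
  49 - 46 = 3
  71 - 49 = 22
  80 - 71 = 9
  88 - 80 = 8
  89 - 88 = 1
  98 - 89 = 9
  100 - 98 = 2


Delta encoded: [42, 4, 3, 22, 9, 8, 1, 9, 2]


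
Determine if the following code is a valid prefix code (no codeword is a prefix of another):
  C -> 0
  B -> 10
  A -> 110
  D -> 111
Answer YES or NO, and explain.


Checking each pair (does one codeword prefix another?):
  C='0' vs B='10': no prefix
  C='0' vs A='110': no prefix
  C='0' vs D='111': no prefix
  B='10' vs C='0': no prefix
  B='10' vs A='110': no prefix
  B='10' vs D='111': no prefix
  A='110' vs C='0': no prefix
  A='110' vs B='10': no prefix
  A='110' vs D='111': no prefix
  D='111' vs C='0': no prefix
  D='111' vs B='10': no prefix
  D='111' vs A='110': no prefix
No violation found over all pairs.

YES -- this is a valid prefix code. No codeword is a prefix of any other codeword.


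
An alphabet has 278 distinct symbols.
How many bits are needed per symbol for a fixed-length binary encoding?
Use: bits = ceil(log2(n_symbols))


log2(278) = 8.1189
Bracket: 2^8 = 256 < 278 <= 2^9 = 512
So ceil(log2(278)) = 9

bits = ceil(log2(278)) = ceil(8.1189) = 9 bits


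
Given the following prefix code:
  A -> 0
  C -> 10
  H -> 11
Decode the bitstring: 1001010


Decoding step by step:
Bits 10 -> C
Bits 0 -> A
Bits 10 -> C
Bits 10 -> C


Decoded message: CACC


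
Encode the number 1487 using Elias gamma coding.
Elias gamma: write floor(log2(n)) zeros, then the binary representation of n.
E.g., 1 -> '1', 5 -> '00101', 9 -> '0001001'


num_bits = floor(log2(1487)) + 1 = 11
leading_zeros = num_bits - 1 = 10
binary(1487) = 10111001111

Elias gamma(1487) = '0000000000' + '10111001111' = 000000000010111001111 (21 bits)


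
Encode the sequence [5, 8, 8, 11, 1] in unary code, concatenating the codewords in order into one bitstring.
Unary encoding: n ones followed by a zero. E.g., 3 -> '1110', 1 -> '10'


Encode each number as n ones followed by a terminating 0:
  5 -> 111110 (6 bits)
  8 -> 111111110 (9 bits)
  8 -> 111111110 (9 bits)
  11 -> 111111111110 (12 bits)
  1 -> 10 (2 bits)
Total length = 6 + 9 + 9 + 12 + 2 = 38 bits.

Unary([5, 8, 8, 11, 1]) = 11111011111111011111111011111111111010 (38 bits)


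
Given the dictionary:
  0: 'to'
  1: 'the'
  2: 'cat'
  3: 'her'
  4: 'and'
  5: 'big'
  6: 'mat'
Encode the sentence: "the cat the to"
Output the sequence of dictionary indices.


Look up each word in the dictionary:
  'the' -> 1
  'cat' -> 2
  'the' -> 1
  'to' -> 0

Encoded: [1, 2, 1, 0]


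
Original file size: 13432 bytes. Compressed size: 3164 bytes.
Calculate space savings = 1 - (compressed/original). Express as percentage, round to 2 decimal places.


ratio = compressed/original = 3164/13432 = 0.235557
savings = 1 - ratio = 1 - 0.235557 = 0.764443
as a percentage: 0.764443 * 100 = 76.44%

Space savings = 1 - 3164/13432 = 76.44%


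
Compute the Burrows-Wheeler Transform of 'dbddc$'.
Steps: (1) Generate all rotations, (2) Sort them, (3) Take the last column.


Rotations (sorted):
  0: $dbddc -> last char: c
  1: bddc$d -> last char: d
  2: c$dbdd -> last char: d
  3: dbddc$ -> last char: $
  4: dc$dbd -> last char: d
  5: ddc$db -> last char: b


BWT = cdd$db


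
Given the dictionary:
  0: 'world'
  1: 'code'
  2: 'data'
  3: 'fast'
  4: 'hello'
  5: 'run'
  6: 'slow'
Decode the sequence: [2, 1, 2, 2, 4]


Look up each index in the dictionary:
  2 -> 'data'
  1 -> 'code'
  2 -> 'data'
  2 -> 'data'
  4 -> 'hello'

Decoded: "data code data data hello"


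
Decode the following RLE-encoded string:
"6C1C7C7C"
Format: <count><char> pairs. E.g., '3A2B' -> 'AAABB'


Expanding each <count><char> pair:
  6C -> 'CCCCCC'
  1C -> 'C'
  7C -> 'CCCCCCC'
  7C -> 'CCCCCCC'

Decoded = CCCCCCCCCCCCCCCCCCCCC


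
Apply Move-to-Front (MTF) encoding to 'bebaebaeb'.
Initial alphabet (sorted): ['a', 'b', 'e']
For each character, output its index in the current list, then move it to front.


MTF encoding:
'b': index 1 in ['a', 'b', 'e'] -> ['b', 'a', 'e']
'e': index 2 in ['b', 'a', 'e'] -> ['e', 'b', 'a']
'b': index 1 in ['e', 'b', 'a'] -> ['b', 'e', 'a']
'a': index 2 in ['b', 'e', 'a'] -> ['a', 'b', 'e']
'e': index 2 in ['a', 'b', 'e'] -> ['e', 'a', 'b']
'b': index 2 in ['e', 'a', 'b'] -> ['b', 'e', 'a']
'a': index 2 in ['b', 'e', 'a'] -> ['a', 'b', 'e']
'e': index 2 in ['a', 'b', 'e'] -> ['e', 'a', 'b']
'b': index 2 in ['e', 'a', 'b'] -> ['b', 'e', 'a']


Output: [1, 2, 1, 2, 2, 2, 2, 2, 2]


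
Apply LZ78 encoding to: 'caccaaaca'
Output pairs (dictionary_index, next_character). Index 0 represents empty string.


LZ78 encoding steps:
Dictionary: {0: ''}
Step 1: w='' (idx 0), next='c' -> output (0, 'c'), add 'c' as idx 1
Step 2: w='' (idx 0), next='a' -> output (0, 'a'), add 'a' as idx 2
Step 3: w='c' (idx 1), next='c' -> output (1, 'c'), add 'cc' as idx 3
Step 4: w='a' (idx 2), next='a' -> output (2, 'a'), add 'aa' as idx 4
Step 5: w='a' (idx 2), next='c' -> output (2, 'c'), add 'ac' as idx 5
Step 6: w='a' (idx 2), end of input -> output (2, '')


Encoded: [(0, 'c'), (0, 'a'), (1, 'c'), (2, 'a'), (2, 'c'), (2, '')]


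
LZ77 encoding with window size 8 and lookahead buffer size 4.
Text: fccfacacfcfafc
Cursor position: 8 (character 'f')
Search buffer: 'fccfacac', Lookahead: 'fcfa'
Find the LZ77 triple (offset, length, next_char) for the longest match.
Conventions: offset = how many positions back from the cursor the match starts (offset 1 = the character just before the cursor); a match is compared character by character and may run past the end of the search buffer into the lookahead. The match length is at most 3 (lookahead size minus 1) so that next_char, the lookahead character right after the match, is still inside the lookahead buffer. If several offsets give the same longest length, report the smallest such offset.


Try each offset into the search buffer:
  offset=1 (pos 7, char 'c'): match length 0
  offset=2 (pos 6, char 'a'): match length 0
  offset=3 (pos 5, char 'c'): match length 0
  offset=4 (pos 4, char 'a'): match length 0
  offset=5 (pos 3, char 'f'): match length 1
  offset=6 (pos 2, char 'c'): match length 0
  offset=7 (pos 1, char 'c'): match length 0
  offset=8 (pos 0, char 'f'): match length 2
Longest match has length 2 at offset 8.
next_char = character at position 8 + 2 = 10 -> 'f'

Best match: offset=8, length=2 (matching 'fc' starting at position 0)
LZ77 triple: (8, 2, 'f')


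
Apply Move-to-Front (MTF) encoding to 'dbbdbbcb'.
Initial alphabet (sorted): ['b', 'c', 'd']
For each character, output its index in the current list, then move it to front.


MTF encoding:
'd': index 2 in ['b', 'c', 'd'] -> ['d', 'b', 'c']
'b': index 1 in ['d', 'b', 'c'] -> ['b', 'd', 'c']
'b': index 0 in ['b', 'd', 'c'] -> ['b', 'd', 'c']
'd': index 1 in ['b', 'd', 'c'] -> ['d', 'b', 'c']
'b': index 1 in ['d', 'b', 'c'] -> ['b', 'd', 'c']
'b': index 0 in ['b', 'd', 'c'] -> ['b', 'd', 'c']
'c': index 2 in ['b', 'd', 'c'] -> ['c', 'b', 'd']
'b': index 1 in ['c', 'b', 'd'] -> ['b', 'c', 'd']


Output: [2, 1, 0, 1, 1, 0, 2, 1]


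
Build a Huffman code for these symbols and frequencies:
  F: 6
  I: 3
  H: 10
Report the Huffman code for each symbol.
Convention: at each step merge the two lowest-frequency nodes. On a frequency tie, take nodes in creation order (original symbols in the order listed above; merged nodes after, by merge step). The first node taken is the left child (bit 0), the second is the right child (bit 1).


Huffman tree construction:
Step 1: Merge I(3) + F(6) = 9
Step 2: Merge (I+F)(9) + H(10) = 19
Read each symbol's code off the tree from the root (left child = 0, right child = 1).

Codes:
  F: 01 (length 2)
  I: 00 (length 2)
  H: 1 (length 1)
Average code length: 28/19 = 1.4737 bits/symbol


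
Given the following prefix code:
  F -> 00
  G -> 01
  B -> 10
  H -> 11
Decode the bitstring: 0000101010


Decoding step by step:
Bits 00 -> F
Bits 00 -> F
Bits 10 -> B
Bits 10 -> B
Bits 10 -> B


Decoded message: FFBBB


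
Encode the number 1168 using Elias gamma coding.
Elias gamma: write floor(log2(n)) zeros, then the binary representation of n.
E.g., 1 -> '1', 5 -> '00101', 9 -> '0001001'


num_bits = floor(log2(1168)) + 1 = 11
leading_zeros = num_bits - 1 = 10
binary(1168) = 10010010000

Elias gamma(1168) = '0000000000' + '10010010000' = 000000000010010010000 (21 bits)


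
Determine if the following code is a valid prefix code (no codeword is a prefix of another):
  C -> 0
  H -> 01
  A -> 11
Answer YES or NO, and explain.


Checking each pair (does one codeword prefix another?):
  C='0' vs H='01': prefix -- VIOLATION

NO -- this is NOT a valid prefix code. C (0) is a prefix of H (01).


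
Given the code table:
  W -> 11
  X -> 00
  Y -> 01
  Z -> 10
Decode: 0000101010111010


Decoding:
00 -> X
00 -> X
10 -> Z
10 -> Z
10 -> Z
11 -> W
10 -> Z
10 -> Z


Result: XXZZZWZZ


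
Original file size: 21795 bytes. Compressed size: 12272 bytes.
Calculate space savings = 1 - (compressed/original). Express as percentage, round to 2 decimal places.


ratio = compressed/original = 12272/21795 = 0.563065
savings = 1 - ratio = 1 - 0.563065 = 0.436935
as a percentage: 0.436935 * 100 = 43.69%

Space savings = 1 - 12272/21795 = 43.69%


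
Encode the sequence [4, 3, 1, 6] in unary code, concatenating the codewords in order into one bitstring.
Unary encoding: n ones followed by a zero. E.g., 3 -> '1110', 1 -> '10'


Encode each number as n ones followed by a terminating 0:
  4 -> 11110 (5 bits)
  3 -> 1110 (4 bits)
  1 -> 10 (2 bits)
  6 -> 1111110 (7 bits)
Total length = 5 + 4 + 2 + 7 = 18 bits.

Unary([4, 3, 1, 6]) = 111101110101111110 (18 bits)


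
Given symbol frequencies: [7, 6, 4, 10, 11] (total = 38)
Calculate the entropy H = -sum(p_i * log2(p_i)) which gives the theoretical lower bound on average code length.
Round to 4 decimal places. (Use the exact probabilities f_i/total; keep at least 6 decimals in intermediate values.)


Per-symbol terms -p_i * log2(p_i) with p_i = f_i/38:
  p = 7/38 = 0.184211: log2(p) = -2.440573, -p*log2(p) = 0.449579
  p = 6/38 = 0.157895: log2(p) = -2.662965, -p*log2(p) = 0.420468
  p = 4/38 = 0.105263: log2(p) = -3.247928, -p*log2(p) = 0.341887
  p = 10/38 = 0.263158: log2(p) = -1.925999, -p*log2(p) = 0.506842
  p = 11/38 = 0.289474: log2(p) = -1.788496, -p*log2(p) = 0.517722
H = 0.449579 + 0.420468 + 0.341887 + 0.506842 + 0.517722 = 2.236498

H = 2.2365 bits/symbol


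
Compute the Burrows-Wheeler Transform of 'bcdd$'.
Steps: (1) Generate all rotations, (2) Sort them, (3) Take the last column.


Rotations (sorted):
  0: $bcdd -> last char: d
  1: bcdd$ -> last char: $
  2: cdd$b -> last char: b
  3: d$bcd -> last char: d
  4: dd$bc -> last char: c


BWT = d$bdc


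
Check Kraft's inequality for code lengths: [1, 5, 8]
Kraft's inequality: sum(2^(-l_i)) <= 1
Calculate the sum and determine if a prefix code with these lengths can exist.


Sum = 2^(-1) + 2^(-5) + 2^(-8)
    = 0.5 + 0.03125 + 0.00390625
    = 137/256 = 0.53515625
Since 0.53515625 <= 1, Kraft's inequality IS satisfied.
A prefix code with these lengths CAN exist.

Kraft sum = 0.53515625. Satisfied.


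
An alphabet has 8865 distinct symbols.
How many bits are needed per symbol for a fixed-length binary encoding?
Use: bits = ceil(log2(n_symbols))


log2(8865) = 13.1139
Bracket: 2^13 = 8192 < 8865 <= 2^14 = 16384
So ceil(log2(8865)) = 14

bits = ceil(log2(8865)) = ceil(13.1139) = 14 bits


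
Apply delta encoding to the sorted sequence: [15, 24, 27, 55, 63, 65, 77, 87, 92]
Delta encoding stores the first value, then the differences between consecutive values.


First value: 15
Deltas:
  24 - 15 = 9
  27 - 24 = 3
  55 - 27 = 28
  63 - 55 = 8
  65 - 63 = 2
  77 - 65 = 12
  87 - 77 = 10
  92 - 87 = 5


Delta encoded: [15, 9, 3, 28, 8, 2, 12, 10, 5]


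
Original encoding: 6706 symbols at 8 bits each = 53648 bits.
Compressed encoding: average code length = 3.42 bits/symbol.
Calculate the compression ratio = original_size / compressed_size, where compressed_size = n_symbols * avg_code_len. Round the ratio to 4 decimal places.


original_size = n_symbols * orig_bits = 6706 * 8 = 53648 bits
compressed_size = n_symbols * avg_code_len = 6706 * 3.42 = 22934.52 bits
ratio = original_size / compressed_size = 53648 / 22934.52 = 2.3392

Compression ratio = 2.3392


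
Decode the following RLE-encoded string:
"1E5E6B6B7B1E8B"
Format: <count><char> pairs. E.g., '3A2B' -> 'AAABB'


Expanding each <count><char> pair:
  1E -> 'E'
  5E -> 'EEEEE'
  6B -> 'BBBBBB'
  6B -> 'BBBBBB'
  7B -> 'BBBBBBB'
  1E -> 'E'
  8B -> 'BBBBBBBB'

Decoded = EEEEEEBBBBBBBBBBBBBBBBBBBEBBBBBBBB


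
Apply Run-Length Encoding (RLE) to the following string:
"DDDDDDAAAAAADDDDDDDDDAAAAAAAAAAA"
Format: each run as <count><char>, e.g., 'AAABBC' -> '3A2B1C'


Scanning runs left to right:
  i=0: run of 'D' x 6 -> '6D'
  i=6: run of 'A' x 6 -> '6A'
  i=12: run of 'D' x 9 -> '9D'
  i=21: run of 'A' x 11 -> '11A'

RLE = 6D6A9D11A


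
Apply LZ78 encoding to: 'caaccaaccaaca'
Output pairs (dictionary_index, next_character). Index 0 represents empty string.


LZ78 encoding steps:
Dictionary: {0: ''}
Step 1: w='' (idx 0), next='c' -> output (0, 'c'), add 'c' as idx 1
Step 2: w='' (idx 0), next='a' -> output (0, 'a'), add 'a' as idx 2
Step 3: w='a' (idx 2), next='c' -> output (2, 'c'), add 'ac' as idx 3
Step 4: w='c' (idx 1), next='a' -> output (1, 'a'), add 'ca' as idx 4
Step 5: w='ac' (idx 3), next='c' -> output (3, 'c'), add 'acc' as idx 5
Step 6: w='a' (idx 2), next='a' -> output (2, 'a'), add 'aa' as idx 6
Step 7: w='ca' (idx 4), end of input -> output (4, '')


Encoded: [(0, 'c'), (0, 'a'), (2, 'c'), (1, 'a'), (3, 'c'), (2, 'a'), (4, '')]


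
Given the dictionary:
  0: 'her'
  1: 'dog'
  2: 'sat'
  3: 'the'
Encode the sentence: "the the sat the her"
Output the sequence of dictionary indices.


Look up each word in the dictionary:
  'the' -> 3
  'the' -> 3
  'sat' -> 2
  'the' -> 3
  'her' -> 0

Encoded: [3, 3, 2, 3, 0]


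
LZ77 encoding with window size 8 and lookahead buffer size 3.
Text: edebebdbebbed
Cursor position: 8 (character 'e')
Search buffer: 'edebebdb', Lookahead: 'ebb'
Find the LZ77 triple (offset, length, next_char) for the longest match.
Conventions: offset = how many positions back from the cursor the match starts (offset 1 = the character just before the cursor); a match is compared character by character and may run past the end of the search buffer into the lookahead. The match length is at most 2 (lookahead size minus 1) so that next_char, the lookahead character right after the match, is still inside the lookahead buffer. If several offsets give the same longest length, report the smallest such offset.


Try each offset into the search buffer:
  offset=1 (pos 7, char 'b'): match length 0
  offset=2 (pos 6, char 'd'): match length 0
  offset=3 (pos 5, char 'b'): match length 0
  offset=4 (pos 4, char 'e'): match length 2
  offset=5 (pos 3, char 'b'): match length 0
  offset=6 (pos 2, char 'e'): match length 2
  offset=7 (pos 1, char 'd'): match length 0
  offset=8 (pos 0, char 'e'): match length 1
Longest match has length 2, found at offsets 4, 6; take the smallest, offset 4.
next_char = character at position 8 + 2 = 10 -> 'b'

Best match: offset=4, length=2 (matching 'eb' starting at position 4)
LZ77 triple: (4, 2, 'b')


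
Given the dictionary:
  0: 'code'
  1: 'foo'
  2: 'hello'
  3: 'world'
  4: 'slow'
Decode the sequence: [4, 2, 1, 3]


Look up each index in the dictionary:
  4 -> 'slow'
  2 -> 'hello'
  1 -> 'foo'
  3 -> 'world'

Decoded: "slow hello foo world"


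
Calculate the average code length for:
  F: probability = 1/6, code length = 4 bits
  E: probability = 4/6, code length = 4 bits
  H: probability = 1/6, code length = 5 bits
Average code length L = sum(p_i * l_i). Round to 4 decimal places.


Weighted contributions p_i * l_i:
  F: (1/6) * 4 = 4/6
  E: (4/6) * 4 = 16/6
  H: (1/6) * 5 = 5/6
Sum = (4 + 16 + 5)/6 = 25/6

L = 25/6 = 4.1667 bits/symbol


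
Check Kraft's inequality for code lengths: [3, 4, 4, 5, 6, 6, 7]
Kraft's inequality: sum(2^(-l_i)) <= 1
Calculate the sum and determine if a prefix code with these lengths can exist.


Sum = 2^(-3) + 2^(-4) + 2^(-4) + 2^(-5) + 2^(-6) + 2^(-6) + 2^(-7)
    = 0.125 + 0.0625 + 0.0625 + 0.03125 + 0.015625 + 0.015625 + 0.0078125
    = 41/128 = 0.3203125
Since 0.3203125 <= 1, Kraft's inequality IS satisfied.
A prefix code with these lengths CAN exist.

Kraft sum = 0.3203125. Satisfied.


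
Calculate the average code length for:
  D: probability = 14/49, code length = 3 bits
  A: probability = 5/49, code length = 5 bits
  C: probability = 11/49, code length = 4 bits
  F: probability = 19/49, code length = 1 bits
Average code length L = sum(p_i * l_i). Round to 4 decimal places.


Weighted contributions p_i * l_i:
  D: (14/49) * 3 = 42/49
  A: (5/49) * 5 = 25/49
  C: (11/49) * 4 = 44/49
  F: (19/49) * 1 = 19/49
Sum = (42 + 25 + 44 + 19)/49 = 130/49

L = 130/49 = 2.6531 bits/symbol


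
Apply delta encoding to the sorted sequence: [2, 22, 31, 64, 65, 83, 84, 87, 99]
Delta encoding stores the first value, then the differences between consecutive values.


First value: 2
Deltas:
  22 - 2 = 20
  31 - 22 = 9
  64 - 31 = 33
  65 - 64 = 1
  83 - 65 = 18
  84 - 83 = 1
  87 - 84 = 3
  99 - 87 = 12


Delta encoded: [2, 20, 9, 33, 1, 18, 1, 3, 12]


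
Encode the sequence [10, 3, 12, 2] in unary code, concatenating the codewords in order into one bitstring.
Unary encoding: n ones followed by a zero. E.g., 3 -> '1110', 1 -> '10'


Encode each number as n ones followed by a terminating 0:
  10 -> 11111111110 (11 bits)
  3 -> 1110 (4 bits)
  12 -> 1111111111110 (13 bits)
  2 -> 110 (3 bits)
Total length = 11 + 4 + 13 + 3 = 31 bits.

Unary([10, 3, 12, 2]) = 1111111111011101111111111110110 (31 bits)


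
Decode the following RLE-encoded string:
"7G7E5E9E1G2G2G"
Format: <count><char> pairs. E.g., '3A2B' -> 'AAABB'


Expanding each <count><char> pair:
  7G -> 'GGGGGGG'
  7E -> 'EEEEEEE'
  5E -> 'EEEEE'
  9E -> 'EEEEEEEEE'
  1G -> 'G'
  2G -> 'GG'
  2G -> 'GG'

Decoded = GGGGGGGEEEEEEEEEEEEEEEEEEEEEGGGGG


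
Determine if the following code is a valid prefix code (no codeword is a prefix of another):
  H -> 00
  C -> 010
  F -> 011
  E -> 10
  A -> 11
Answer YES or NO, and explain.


Checking each pair (does one codeword prefix another?):
  H='00' vs C='010': no prefix
  H='00' vs F='011': no prefix
  H='00' vs E='10': no prefix
  H='00' vs A='11': no prefix
  C='010' vs H='00': no prefix
  C='010' vs F='011': no prefix
  C='010' vs E='10': no prefix
  C='010' vs A='11': no prefix
  F='011' vs H='00': no prefix
  F='011' vs C='010': no prefix
  F='011' vs E='10': no prefix
  F='011' vs A='11': no prefix
  E='10' vs H='00': no prefix
  E='10' vs C='010': no prefix
  E='10' vs F='011': no prefix
  E='10' vs A='11': no prefix
  A='11' vs H='00': no prefix
  A='11' vs C='010': no prefix
  A='11' vs F='011': no prefix
  A='11' vs E='10': no prefix
No violation found over all pairs.

YES -- this is a valid prefix code. No codeword is a prefix of any other codeword.


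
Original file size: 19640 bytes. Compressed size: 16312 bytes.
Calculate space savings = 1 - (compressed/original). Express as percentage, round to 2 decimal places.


ratio = compressed/original = 16312/19640 = 0.83055
savings = 1 - ratio = 1 - 0.83055 = 0.16945
as a percentage: 0.16945 * 100 = 16.95%

Space savings = 1 - 16312/19640 = 16.95%


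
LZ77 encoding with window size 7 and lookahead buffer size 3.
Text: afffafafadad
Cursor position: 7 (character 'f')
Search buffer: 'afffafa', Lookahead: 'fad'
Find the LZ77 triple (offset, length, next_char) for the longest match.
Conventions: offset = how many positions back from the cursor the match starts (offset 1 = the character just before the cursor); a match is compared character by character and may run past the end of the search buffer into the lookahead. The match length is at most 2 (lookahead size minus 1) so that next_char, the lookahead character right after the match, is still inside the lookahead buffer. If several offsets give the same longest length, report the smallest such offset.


Try each offset into the search buffer:
  offset=1 (pos 6, char 'a'): match length 0
  offset=2 (pos 5, char 'f'): match length 2
  offset=3 (pos 4, char 'a'): match length 0
  offset=4 (pos 3, char 'f'): match length 2
  offset=5 (pos 2, char 'f'): match length 1
  offset=6 (pos 1, char 'f'): match length 1
  offset=7 (pos 0, char 'a'): match length 0
Longest match has length 2, found at offsets 2, 4; take the smallest, offset 2.
next_char = character at position 7 + 2 = 9 -> 'd'

Best match: offset=2, length=2 (matching 'fa' starting at position 5)
LZ77 triple: (2, 2, 'd')


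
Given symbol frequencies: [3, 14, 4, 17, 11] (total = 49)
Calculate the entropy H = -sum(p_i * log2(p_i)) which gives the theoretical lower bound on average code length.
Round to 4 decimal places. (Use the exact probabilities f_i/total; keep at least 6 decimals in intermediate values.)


Per-symbol terms -p_i * log2(p_i) with p_i = f_i/49:
  p = 3/49 = 0.061224: log2(p) = -4.029747, -p*log2(p) = 0.246719
  p = 14/49 = 0.285714: log2(p) = -1.807355, -p*log2(p) = 0.516387
  p = 4/49 = 0.081633: log2(p) = -3.614710, -p*log2(p) = 0.295078
  p = 17/49 = 0.346939: log2(p) = -1.527247, -p*log2(p) = 0.529861
  p = 11/49 = 0.224490: log2(p) = -2.155278, -p*log2(p) = 0.483838
H = 0.246719 + 0.516387 + 0.295078 + 0.529861 + 0.483838 = 2.071883

H = 2.0719 bits/symbol


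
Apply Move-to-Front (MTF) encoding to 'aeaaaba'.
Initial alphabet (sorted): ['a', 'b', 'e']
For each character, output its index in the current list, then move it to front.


MTF encoding:
'a': index 0 in ['a', 'b', 'e'] -> ['a', 'b', 'e']
'e': index 2 in ['a', 'b', 'e'] -> ['e', 'a', 'b']
'a': index 1 in ['e', 'a', 'b'] -> ['a', 'e', 'b']
'a': index 0 in ['a', 'e', 'b'] -> ['a', 'e', 'b']
'a': index 0 in ['a', 'e', 'b'] -> ['a', 'e', 'b']
'b': index 2 in ['a', 'e', 'b'] -> ['b', 'a', 'e']
'a': index 1 in ['b', 'a', 'e'] -> ['a', 'b', 'e']


Output: [0, 2, 1, 0, 0, 2, 1]


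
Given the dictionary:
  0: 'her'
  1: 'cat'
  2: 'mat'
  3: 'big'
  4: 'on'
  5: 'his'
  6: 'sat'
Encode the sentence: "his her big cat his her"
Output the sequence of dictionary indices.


Look up each word in the dictionary:
  'his' -> 5
  'her' -> 0
  'big' -> 3
  'cat' -> 1
  'his' -> 5
  'her' -> 0

Encoded: [5, 0, 3, 1, 5, 0]


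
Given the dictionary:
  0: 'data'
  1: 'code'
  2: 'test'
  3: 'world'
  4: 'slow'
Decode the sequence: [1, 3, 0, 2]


Look up each index in the dictionary:
  1 -> 'code'
  3 -> 'world'
  0 -> 'data'
  2 -> 'test'

Decoded: "code world data test"


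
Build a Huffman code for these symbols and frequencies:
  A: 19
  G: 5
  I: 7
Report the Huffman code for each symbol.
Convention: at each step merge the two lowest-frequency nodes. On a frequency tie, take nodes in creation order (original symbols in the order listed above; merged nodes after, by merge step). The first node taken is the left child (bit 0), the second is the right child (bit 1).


Huffman tree construction:
Step 1: Merge G(5) + I(7) = 12
Step 2: Merge (G+I)(12) + A(19) = 31
Read each symbol's code off the tree from the root (left child = 0, right child = 1).

Codes:
  A: 1 (length 1)
  G: 00 (length 2)
  I: 01 (length 2)
Average code length: 43/31 = 1.3871 bits/symbol


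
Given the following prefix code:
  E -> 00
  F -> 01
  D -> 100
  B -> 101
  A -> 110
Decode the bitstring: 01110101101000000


Decoding step by step:
Bits 01 -> F
Bits 110 -> A
Bits 101 -> B
Bits 101 -> B
Bits 00 -> E
Bits 00 -> E
Bits 00 -> E


Decoded message: FABBEEE


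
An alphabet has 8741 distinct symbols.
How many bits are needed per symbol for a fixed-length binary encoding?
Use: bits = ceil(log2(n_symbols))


log2(8741) = 13.0936
Bracket: 2^13 = 8192 < 8741 <= 2^14 = 16384
So ceil(log2(8741)) = 14

bits = ceil(log2(8741)) = ceil(13.0936) = 14 bits


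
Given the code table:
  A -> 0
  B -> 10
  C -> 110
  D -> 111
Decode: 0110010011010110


Decoding:
0 -> A
110 -> C
0 -> A
10 -> B
0 -> A
110 -> C
10 -> B
110 -> C


Result: ACABACBC


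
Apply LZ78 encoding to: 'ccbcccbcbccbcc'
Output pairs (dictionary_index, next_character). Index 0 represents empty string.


LZ78 encoding steps:
Dictionary: {0: ''}
Step 1: w='' (idx 0), next='c' -> output (0, 'c'), add 'c' as idx 1
Step 2: w='c' (idx 1), next='b' -> output (1, 'b'), add 'cb' as idx 2
Step 3: w='c' (idx 1), next='c' -> output (1, 'c'), add 'cc' as idx 3
Step 4: w='cb' (idx 2), next='c' -> output (2, 'c'), add 'cbc' as idx 4
Step 5: w='' (idx 0), next='b' -> output (0, 'b'), add 'b' as idx 5
Step 6: w='cc' (idx 3), next='b' -> output (3, 'b'), add 'ccb' as idx 6
Step 7: w='cc' (idx 3), end of input -> output (3, '')


Encoded: [(0, 'c'), (1, 'b'), (1, 'c'), (2, 'c'), (0, 'b'), (3, 'b'), (3, '')]


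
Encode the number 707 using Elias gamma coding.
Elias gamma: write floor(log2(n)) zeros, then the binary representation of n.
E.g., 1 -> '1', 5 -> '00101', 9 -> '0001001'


num_bits = floor(log2(707)) + 1 = 10
leading_zeros = num_bits - 1 = 9
binary(707) = 1011000011

Elias gamma(707) = '000000000' + '1011000011' = 0000000001011000011 (19 bits)


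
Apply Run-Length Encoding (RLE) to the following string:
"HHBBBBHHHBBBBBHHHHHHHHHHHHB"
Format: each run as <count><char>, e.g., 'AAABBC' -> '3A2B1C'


Scanning runs left to right:
  i=0: run of 'H' x 2 -> '2H'
  i=2: run of 'B' x 4 -> '4B'
  i=6: run of 'H' x 3 -> '3H'
  i=9: run of 'B' x 5 -> '5B'
  i=14: run of 'H' x 12 -> '12H'
  i=26: run of 'B' x 1 -> '1B'

RLE = 2H4B3H5B12H1B


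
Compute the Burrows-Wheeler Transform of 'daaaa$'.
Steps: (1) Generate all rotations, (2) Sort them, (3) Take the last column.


Rotations (sorted):
  0: $daaaa -> last char: a
  1: a$daaa -> last char: a
  2: aa$daa -> last char: a
  3: aaa$da -> last char: a
  4: aaaa$d -> last char: d
  5: daaaa$ -> last char: $


BWT = aaaad$


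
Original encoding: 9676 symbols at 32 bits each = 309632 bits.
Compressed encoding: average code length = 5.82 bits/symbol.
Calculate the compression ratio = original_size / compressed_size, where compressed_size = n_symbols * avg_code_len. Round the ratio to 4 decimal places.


original_size = n_symbols * orig_bits = 9676 * 32 = 309632 bits
compressed_size = n_symbols * avg_code_len = 9676 * 5.82 = 56314.32 bits
ratio = original_size / compressed_size = 309632 / 56314.32 = 5.4983

Compression ratio = 5.4983


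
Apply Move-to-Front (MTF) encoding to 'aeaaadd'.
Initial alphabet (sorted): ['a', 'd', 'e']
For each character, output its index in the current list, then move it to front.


MTF encoding:
'a': index 0 in ['a', 'd', 'e'] -> ['a', 'd', 'e']
'e': index 2 in ['a', 'd', 'e'] -> ['e', 'a', 'd']
'a': index 1 in ['e', 'a', 'd'] -> ['a', 'e', 'd']
'a': index 0 in ['a', 'e', 'd'] -> ['a', 'e', 'd']
'a': index 0 in ['a', 'e', 'd'] -> ['a', 'e', 'd']
'd': index 2 in ['a', 'e', 'd'] -> ['d', 'a', 'e']
'd': index 0 in ['d', 'a', 'e'] -> ['d', 'a', 'e']


Output: [0, 2, 1, 0, 0, 2, 0]


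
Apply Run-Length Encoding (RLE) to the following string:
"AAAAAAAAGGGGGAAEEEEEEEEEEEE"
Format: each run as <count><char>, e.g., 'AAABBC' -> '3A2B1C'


Scanning runs left to right:
  i=0: run of 'A' x 8 -> '8A'
  i=8: run of 'G' x 5 -> '5G'
  i=13: run of 'A' x 2 -> '2A'
  i=15: run of 'E' x 12 -> '12E'

RLE = 8A5G2A12E


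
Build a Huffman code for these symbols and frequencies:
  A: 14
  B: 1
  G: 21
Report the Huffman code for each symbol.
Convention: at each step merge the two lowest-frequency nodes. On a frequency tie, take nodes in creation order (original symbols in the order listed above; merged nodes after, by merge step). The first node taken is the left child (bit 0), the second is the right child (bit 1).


Huffman tree construction:
Step 1: Merge B(1) + A(14) = 15
Step 2: Merge (B+A)(15) + G(21) = 36
Read each symbol's code off the tree from the root (left child = 0, right child = 1).

Codes:
  A: 01 (length 2)
  B: 00 (length 2)
  G: 1 (length 1)
Average code length: 51/36 = 1.4167 bits/symbol


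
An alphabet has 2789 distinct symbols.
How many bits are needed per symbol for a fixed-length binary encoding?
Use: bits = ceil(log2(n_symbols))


log2(2789) = 11.4455
Bracket: 2^11 = 2048 < 2789 <= 2^12 = 4096
So ceil(log2(2789)) = 12

bits = ceil(log2(2789)) = ceil(11.4455) = 12 bits


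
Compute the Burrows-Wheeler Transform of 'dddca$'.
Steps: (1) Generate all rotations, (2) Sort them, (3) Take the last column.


Rotations (sorted):
  0: $dddca -> last char: a
  1: a$dddc -> last char: c
  2: ca$ddd -> last char: d
  3: dca$dd -> last char: d
  4: ddca$d -> last char: d
  5: dddca$ -> last char: $


BWT = acddd$


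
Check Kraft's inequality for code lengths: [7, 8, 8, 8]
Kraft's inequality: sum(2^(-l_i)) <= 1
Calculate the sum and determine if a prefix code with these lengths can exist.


Sum = 2^(-7) + 2^(-8) + 2^(-8) + 2^(-8)
    = 0.0078125 + 0.00390625 + 0.00390625 + 0.00390625
    = 5/256 = 0.01953125
Since 0.01953125 <= 1, Kraft's inequality IS satisfied.
A prefix code with these lengths CAN exist.

Kraft sum = 0.01953125. Satisfied.


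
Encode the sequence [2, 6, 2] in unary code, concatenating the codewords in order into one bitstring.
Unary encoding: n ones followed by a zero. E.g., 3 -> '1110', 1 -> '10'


Encode each number as n ones followed by a terminating 0:
  2 -> 110 (3 bits)
  6 -> 1111110 (7 bits)
  2 -> 110 (3 bits)
Total length = 3 + 7 + 3 = 13 bits.

Unary([2, 6, 2]) = 1101111110110 (13 bits)


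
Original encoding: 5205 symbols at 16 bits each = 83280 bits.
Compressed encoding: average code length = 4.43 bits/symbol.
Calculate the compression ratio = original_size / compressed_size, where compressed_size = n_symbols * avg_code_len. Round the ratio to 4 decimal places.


original_size = n_symbols * orig_bits = 5205 * 16 = 83280 bits
compressed_size = n_symbols * avg_code_len = 5205 * 4.43 = 23058.15 bits
ratio = original_size / compressed_size = 83280 / 23058.15 = 3.6117

Compression ratio = 3.6117


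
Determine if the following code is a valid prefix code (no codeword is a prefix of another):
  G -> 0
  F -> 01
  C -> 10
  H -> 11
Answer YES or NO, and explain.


Checking each pair (does one codeword prefix another?):
  G='0' vs F='01': prefix -- VIOLATION

NO -- this is NOT a valid prefix code. G (0) is a prefix of F (01).


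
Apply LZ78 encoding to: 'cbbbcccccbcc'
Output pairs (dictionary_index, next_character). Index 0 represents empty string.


LZ78 encoding steps:
Dictionary: {0: ''}
Step 1: w='' (idx 0), next='c' -> output (0, 'c'), add 'c' as idx 1
Step 2: w='' (idx 0), next='b' -> output (0, 'b'), add 'b' as idx 2
Step 3: w='b' (idx 2), next='b' -> output (2, 'b'), add 'bb' as idx 3
Step 4: w='c' (idx 1), next='c' -> output (1, 'c'), add 'cc' as idx 4
Step 5: w='cc' (idx 4), next='c' -> output (4, 'c'), add 'ccc' as idx 5
Step 6: w='b' (idx 2), next='c' -> output (2, 'c'), add 'bc' as idx 6
Step 7: w='c' (idx 1), end of input -> output (1, '')


Encoded: [(0, 'c'), (0, 'b'), (2, 'b'), (1, 'c'), (4, 'c'), (2, 'c'), (1, '')]


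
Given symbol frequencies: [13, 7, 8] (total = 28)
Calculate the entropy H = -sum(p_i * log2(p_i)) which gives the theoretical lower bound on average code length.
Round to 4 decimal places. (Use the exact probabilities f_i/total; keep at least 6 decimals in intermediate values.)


Per-symbol terms -p_i * log2(p_i) with p_i = f_i/28:
  p = 13/28 = 0.464286: log2(p) = -1.106915, -p*log2(p) = 0.513925
  p = 7/28 = 0.250000: log2(p) = -2.000000, -p*log2(p) = 0.500000
  p = 8/28 = 0.285714: log2(p) = -1.807355, -p*log2(p) = 0.516387
H = 0.513925 + 0.500000 + 0.516387 = 1.530312

H = 1.5303 bits/symbol


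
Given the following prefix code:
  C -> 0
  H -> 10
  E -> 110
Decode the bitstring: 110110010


Decoding step by step:
Bits 110 -> E
Bits 110 -> E
Bits 0 -> C
Bits 10 -> H


Decoded message: EECH


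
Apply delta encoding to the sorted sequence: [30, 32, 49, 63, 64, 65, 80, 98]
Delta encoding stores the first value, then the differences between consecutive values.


First value: 30
Deltas:
  32 - 30 = 2
  49 - 32 = 17
  63 - 49 = 14
  64 - 63 = 1
  65 - 64 = 1
  80 - 65 = 15
  98 - 80 = 18


Delta encoded: [30, 2, 17, 14, 1, 1, 15, 18]


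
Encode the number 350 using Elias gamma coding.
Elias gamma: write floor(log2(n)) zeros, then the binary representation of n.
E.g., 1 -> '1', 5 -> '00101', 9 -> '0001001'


num_bits = floor(log2(350)) + 1 = 9
leading_zeros = num_bits - 1 = 8
binary(350) = 101011110

Elias gamma(350) = '00000000' + '101011110' = 00000000101011110 (17 bits)


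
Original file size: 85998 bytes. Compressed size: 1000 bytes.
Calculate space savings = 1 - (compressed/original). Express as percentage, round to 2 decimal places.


ratio = compressed/original = 1000/85998 = 0.011628
savings = 1 - ratio = 1 - 0.011628 = 0.988372
as a percentage: 0.988372 * 100 = 98.84%

Space savings = 1 - 1000/85998 = 98.84%


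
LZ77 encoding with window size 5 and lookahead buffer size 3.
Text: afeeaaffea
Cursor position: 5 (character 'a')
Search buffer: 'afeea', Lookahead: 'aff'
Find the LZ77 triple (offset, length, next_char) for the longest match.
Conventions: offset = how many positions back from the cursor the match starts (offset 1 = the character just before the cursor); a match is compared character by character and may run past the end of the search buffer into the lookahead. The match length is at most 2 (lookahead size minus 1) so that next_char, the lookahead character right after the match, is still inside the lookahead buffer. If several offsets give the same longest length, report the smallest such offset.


Try each offset into the search buffer:
  offset=1 (pos 4, char 'a'): match length 1
  offset=2 (pos 3, char 'e'): match length 0
  offset=3 (pos 2, char 'e'): match length 0
  offset=4 (pos 1, char 'f'): match length 0
  offset=5 (pos 0, char 'a'): match length 2
Longest match has length 2 at offset 5.
next_char = character at position 5 + 2 = 7 -> 'f'

Best match: offset=5, length=2 (matching 'af' starting at position 0)
LZ77 triple: (5, 2, 'f')


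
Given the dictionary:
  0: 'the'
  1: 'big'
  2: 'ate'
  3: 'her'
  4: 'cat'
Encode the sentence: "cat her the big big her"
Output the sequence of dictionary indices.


Look up each word in the dictionary:
  'cat' -> 4
  'her' -> 3
  'the' -> 0
  'big' -> 1
  'big' -> 1
  'her' -> 3

Encoded: [4, 3, 0, 1, 1, 3]


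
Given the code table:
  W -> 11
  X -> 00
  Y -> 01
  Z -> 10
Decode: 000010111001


Decoding:
00 -> X
00 -> X
10 -> Z
11 -> W
10 -> Z
01 -> Y


Result: XXZWZY


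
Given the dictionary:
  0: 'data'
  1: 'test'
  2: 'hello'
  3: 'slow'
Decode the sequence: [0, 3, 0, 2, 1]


Look up each index in the dictionary:
  0 -> 'data'
  3 -> 'slow'
  0 -> 'data'
  2 -> 'hello'
  1 -> 'test'

Decoded: "data slow data hello test"


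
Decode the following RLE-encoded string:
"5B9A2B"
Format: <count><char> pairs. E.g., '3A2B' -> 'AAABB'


Expanding each <count><char> pair:
  5B -> 'BBBBB'
  9A -> 'AAAAAAAAA'
  2B -> 'BB'

Decoded = BBBBBAAAAAAAAABB


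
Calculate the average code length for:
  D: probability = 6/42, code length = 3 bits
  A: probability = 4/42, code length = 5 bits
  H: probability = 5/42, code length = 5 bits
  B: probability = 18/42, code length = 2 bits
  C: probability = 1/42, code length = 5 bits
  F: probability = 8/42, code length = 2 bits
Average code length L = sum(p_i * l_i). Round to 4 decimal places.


Weighted contributions p_i * l_i:
  D: (6/42) * 3 = 18/42
  A: (4/42) * 5 = 20/42
  H: (5/42) * 5 = 25/42
  B: (18/42) * 2 = 36/42
  C: (1/42) * 5 = 5/42
  F: (8/42) * 2 = 16/42
Sum = (18 + 20 + 25 + 36 + 5 + 16)/42 = 120/42

L = 120/42 = 2.8571 bits/symbol


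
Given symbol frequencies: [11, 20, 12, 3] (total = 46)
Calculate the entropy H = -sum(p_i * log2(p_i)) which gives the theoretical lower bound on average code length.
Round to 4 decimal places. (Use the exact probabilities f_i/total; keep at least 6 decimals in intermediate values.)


Per-symbol terms -p_i * log2(p_i) with p_i = f_i/46:
  p = 11/46 = 0.239130: log2(p) = -2.064130, -p*log2(p) = 0.493596
  p = 20/46 = 0.434783: log2(p) = -1.201634, -p*log2(p) = 0.522450
  p = 12/46 = 0.260870: log2(p) = -1.938599, -p*log2(p) = 0.505722
  p = 3/46 = 0.065217: log2(p) = -3.938599, -p*log2(p) = 0.256865
H = 0.493596 + 0.522450 + 0.505722 + 0.256865 = 1.778633

H = 1.7786 bits/symbol
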